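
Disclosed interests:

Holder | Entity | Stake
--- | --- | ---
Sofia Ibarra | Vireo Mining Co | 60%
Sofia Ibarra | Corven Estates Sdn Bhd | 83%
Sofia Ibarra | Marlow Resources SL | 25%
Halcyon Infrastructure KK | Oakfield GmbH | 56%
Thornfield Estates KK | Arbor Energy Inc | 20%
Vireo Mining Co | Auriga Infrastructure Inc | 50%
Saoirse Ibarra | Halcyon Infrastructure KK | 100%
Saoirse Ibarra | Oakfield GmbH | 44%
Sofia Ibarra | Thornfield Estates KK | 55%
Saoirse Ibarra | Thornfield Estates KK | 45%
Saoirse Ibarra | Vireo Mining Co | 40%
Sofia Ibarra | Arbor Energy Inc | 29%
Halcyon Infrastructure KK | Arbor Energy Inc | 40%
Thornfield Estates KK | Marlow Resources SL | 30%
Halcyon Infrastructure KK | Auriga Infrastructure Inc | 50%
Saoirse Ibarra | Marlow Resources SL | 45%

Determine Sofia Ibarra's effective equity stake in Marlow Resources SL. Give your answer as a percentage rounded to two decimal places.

41.50%

Sofia reaches Marlow along 2 paths.
Direct stake: 25% = 25%.
Via Thornfield: 55% × 30% = 16.5%.
Total: 25% + 16.5% = 41.5%.
Rounded: 41.50%.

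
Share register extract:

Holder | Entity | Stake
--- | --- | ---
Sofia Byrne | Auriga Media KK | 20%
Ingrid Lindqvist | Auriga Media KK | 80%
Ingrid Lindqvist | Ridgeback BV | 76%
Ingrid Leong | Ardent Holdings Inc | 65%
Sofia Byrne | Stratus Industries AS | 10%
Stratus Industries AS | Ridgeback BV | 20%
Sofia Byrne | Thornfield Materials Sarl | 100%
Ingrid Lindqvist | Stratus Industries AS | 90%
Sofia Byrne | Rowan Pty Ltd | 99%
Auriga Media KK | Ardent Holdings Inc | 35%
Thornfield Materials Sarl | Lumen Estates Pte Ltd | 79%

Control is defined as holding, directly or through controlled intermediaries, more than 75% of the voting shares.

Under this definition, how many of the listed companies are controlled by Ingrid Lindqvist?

Ingrid Lindqvist holds 90% of Stratus, so Ingrid Lindqvist controls Stratus.
Ingrid Lindqvist holds 80% of Auriga, so Ingrid Lindqvist controls Auriga.
Ingrid Lindqvist and Stratus together hold 76% + 20% = 96% of Ridgeback, so Ingrid Lindqvist controls Ridgeback.
No other company's threshold is met.
Ingrid Lindqvist controls 3 companies.

3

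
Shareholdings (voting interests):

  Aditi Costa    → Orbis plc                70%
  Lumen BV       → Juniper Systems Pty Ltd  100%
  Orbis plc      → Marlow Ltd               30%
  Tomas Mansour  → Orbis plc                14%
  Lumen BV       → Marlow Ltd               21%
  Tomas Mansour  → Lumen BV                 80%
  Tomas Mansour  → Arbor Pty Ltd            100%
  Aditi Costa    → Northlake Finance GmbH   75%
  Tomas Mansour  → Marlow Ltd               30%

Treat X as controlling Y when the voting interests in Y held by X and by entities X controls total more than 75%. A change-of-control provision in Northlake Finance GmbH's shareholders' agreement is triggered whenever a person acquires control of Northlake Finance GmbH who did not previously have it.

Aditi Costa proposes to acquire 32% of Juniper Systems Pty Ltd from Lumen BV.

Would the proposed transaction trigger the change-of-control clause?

No

The purchase adds only to Aditi's holdings (Lumen's stake shrinks), so Aditi is the only person who could newly come to control Northlake.
Aditi's largest direct stake is 75% in Northlake, which does not meet the threshold, so Aditi controls no company.
In Northlake, Aditi's side holds only 75%, not > 75%.
So before the transaction, Aditi does not control Northlake.
After the purchase, Aditi holds 32% of Juniper directly, and Lumen's stake falls to 68%.
Aditi's side now holds 32% of Juniper, not > 75%, so Aditi still does not control Juniper.
After the transaction, Aditi's side holds 75% of Northlake, not > 75%, so Aditi still does not control Northlake.
No new person acquires control, so the clause is not triggered.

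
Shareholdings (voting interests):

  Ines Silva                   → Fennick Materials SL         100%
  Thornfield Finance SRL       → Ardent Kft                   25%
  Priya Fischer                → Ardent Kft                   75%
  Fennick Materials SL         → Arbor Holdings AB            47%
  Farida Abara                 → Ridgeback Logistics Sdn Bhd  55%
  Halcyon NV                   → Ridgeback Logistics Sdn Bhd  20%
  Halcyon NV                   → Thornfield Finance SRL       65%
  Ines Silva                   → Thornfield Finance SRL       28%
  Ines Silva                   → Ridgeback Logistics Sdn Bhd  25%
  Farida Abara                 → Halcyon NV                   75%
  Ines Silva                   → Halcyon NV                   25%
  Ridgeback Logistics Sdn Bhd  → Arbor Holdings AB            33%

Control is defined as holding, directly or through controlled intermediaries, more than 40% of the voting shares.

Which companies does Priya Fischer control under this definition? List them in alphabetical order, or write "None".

Priya holds 75% of Ardent, so Priya controls Ardent.
No other company's threshold is met.

Ardent Kft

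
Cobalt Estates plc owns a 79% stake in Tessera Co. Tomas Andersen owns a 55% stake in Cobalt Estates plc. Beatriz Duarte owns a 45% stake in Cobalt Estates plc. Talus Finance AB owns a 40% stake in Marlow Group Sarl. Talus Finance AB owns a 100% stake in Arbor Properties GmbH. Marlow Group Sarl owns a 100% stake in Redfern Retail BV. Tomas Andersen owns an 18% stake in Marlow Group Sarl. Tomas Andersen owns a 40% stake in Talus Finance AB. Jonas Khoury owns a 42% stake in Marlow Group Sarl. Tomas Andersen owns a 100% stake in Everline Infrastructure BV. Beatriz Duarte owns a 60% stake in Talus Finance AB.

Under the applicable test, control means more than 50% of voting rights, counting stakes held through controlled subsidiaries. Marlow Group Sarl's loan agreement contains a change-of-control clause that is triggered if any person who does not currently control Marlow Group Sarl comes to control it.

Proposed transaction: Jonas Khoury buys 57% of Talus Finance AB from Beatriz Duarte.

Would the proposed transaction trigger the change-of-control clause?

The purchase adds only to Jonas's holdings (Beatriz's stake shrinks), so Jonas is the only person who could newly come to control Marlow.
Jonas's largest direct stake is 42% in Marlow, which does not meet the threshold, so Jonas controls no company.
In Marlow, Jonas's side holds only 42%, not > 50%.
So before the transaction, Jonas does not control Marlow.
After the purchase, Jonas holds 57% of Talus directly, and Beatriz's stake falls to 3%.
Jonas holds 57% of Talus, so Jonas controls Talus.
Talus and Jonas together hold 40% + 42% = 82% of Marlow, so Jonas controls Marlow.
Jonas did not control Marlow before and does after, so the clause is triggered.

Yes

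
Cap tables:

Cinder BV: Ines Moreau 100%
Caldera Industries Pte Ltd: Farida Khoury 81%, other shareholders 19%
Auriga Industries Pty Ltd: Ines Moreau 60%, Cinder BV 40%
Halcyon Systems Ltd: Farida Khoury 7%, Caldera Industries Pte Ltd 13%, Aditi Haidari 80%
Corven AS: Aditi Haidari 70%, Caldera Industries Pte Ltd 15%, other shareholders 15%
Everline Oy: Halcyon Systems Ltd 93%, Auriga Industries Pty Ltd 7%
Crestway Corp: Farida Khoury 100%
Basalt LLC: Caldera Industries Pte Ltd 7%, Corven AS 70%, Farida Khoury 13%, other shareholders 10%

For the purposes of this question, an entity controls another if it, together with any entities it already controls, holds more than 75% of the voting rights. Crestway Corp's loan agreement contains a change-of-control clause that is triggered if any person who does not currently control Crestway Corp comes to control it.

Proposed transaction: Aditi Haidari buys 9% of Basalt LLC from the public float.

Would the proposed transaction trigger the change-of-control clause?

No

The purchase changes only Aditi's holdings, so Aditi is the only person who could newly come to control Crestway.
Aditi holds 80% of Halcyon, so Aditi controls Halcyon.
Halcyon holds 93% of Everline, so Aditi controls Everline.
Neither Aditi nor any entity Aditi controls holds any voting interest in Crestway.
So before the transaction, Aditi does not control Crestway.
After the purchase, Aditi holds 9% of Basalt directly.
Aditi's side now holds 9% of Basalt, not > 75%, so Aditi still does not control Basalt.
After the transaction, neither Aditi nor any entity Aditi controls holds a voting interest in Crestway, so Aditi still does not control it.
No new person acquires control, so the clause is not triggered.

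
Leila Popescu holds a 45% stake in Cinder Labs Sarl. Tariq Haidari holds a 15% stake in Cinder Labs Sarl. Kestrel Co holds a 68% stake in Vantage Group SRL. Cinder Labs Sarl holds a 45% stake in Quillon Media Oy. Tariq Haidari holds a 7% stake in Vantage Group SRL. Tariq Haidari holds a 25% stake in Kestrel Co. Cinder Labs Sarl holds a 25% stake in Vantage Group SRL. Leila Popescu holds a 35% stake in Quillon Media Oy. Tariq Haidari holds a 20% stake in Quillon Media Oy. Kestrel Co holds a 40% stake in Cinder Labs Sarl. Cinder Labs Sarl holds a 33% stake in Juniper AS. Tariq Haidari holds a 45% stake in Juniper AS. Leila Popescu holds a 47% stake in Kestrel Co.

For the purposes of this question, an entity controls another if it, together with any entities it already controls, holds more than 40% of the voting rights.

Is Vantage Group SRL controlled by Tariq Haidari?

Tariq holds 45% of Juniper, so Tariq controls Juniper.
In Vantage, Tariq's side holds only 7%, not > 40%.
So Tariq does not control Vantage.

No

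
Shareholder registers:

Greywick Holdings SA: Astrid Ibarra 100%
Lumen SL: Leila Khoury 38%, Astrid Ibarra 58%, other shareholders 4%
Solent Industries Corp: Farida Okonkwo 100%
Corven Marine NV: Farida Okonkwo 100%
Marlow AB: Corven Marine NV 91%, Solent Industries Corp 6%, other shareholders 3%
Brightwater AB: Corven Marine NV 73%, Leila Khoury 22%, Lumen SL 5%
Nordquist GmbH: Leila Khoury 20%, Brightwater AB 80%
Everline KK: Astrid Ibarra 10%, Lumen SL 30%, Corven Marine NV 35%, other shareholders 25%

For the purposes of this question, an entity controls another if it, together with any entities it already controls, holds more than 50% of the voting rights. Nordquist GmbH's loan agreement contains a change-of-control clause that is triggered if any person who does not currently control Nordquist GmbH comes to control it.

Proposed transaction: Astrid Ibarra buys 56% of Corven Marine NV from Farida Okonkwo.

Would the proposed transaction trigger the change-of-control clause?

The purchase adds only to Astrid's holdings (Farida's stake shrinks), so Astrid is the only person who could newly come to control Nordquist.
Astrid holds 100% of Greywick, so Astrid controls Greywick.
Astrid holds 58% of Lumen, so Astrid controls Lumen.
Neither Astrid nor any entity Astrid controls holds any voting interest in Nordquist.
So before the transaction, Astrid does not control Nordquist.
After the purchase, Astrid holds 56% of Corven directly, and Farida's stake falls to 44%.
Astrid holds 56% of Corven, so Astrid controls Corven.
Corven and Lumen together hold 73% + 5% = 78% of Brightwater, so Astrid controls Brightwater.
Brightwater holds 80% of Nordquist, so Astrid controls Nordquist.
Astrid did not control Nordquist before and does after, so the clause is triggered.

Yes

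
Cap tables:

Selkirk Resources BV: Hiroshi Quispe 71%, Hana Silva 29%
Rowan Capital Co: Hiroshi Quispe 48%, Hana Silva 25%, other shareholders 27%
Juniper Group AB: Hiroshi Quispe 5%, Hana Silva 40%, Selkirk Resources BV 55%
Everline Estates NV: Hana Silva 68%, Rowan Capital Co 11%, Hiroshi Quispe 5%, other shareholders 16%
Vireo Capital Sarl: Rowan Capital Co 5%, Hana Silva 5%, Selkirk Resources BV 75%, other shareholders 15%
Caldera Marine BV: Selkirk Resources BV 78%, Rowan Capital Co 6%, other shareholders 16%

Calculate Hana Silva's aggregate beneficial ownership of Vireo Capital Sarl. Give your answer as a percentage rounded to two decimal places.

Hana reaches Vireo along 3 paths.
Via Rowan: 25% × 5% = 1.25%.
Direct stake: 5% = 5%.
Via Selkirk: 29% × 75% = 21.75%.
Total: 1.25% + 5% + 21.75% = 28%.
Rounded: 28.00%.

28.00%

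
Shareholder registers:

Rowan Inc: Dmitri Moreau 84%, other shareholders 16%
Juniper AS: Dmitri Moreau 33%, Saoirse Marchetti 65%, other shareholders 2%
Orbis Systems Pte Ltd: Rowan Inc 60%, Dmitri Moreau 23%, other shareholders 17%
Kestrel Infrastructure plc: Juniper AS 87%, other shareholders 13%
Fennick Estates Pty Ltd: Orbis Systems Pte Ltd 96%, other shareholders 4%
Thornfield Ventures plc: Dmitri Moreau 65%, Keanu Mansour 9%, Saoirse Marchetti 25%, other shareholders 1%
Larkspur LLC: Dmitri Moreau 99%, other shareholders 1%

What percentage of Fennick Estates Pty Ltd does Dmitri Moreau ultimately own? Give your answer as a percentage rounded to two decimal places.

Dmitri reaches Fennick along 2 paths.
Via Rowan → Orbis: 84% × 60% × 96% = 48.384%.
Via Orbis: 23% × 96% = 22.08%.
Total: 48.384% + 22.08% = 70.464%.
Rounded: 70.46%.

70.46%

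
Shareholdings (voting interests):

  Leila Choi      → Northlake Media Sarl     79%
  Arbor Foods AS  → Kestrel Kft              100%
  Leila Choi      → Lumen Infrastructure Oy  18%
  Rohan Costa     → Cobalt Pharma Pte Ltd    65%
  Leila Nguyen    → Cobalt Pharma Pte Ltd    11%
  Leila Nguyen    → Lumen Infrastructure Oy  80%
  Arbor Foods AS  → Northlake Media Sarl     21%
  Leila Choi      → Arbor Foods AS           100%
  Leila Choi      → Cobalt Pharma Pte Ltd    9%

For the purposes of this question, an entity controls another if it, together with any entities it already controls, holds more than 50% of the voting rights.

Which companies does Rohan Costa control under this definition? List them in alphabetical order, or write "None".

Cobalt Pharma Pte Ltd

Rohan holds 65% of Cobalt, so Rohan controls Cobalt.
No other company's threshold is met.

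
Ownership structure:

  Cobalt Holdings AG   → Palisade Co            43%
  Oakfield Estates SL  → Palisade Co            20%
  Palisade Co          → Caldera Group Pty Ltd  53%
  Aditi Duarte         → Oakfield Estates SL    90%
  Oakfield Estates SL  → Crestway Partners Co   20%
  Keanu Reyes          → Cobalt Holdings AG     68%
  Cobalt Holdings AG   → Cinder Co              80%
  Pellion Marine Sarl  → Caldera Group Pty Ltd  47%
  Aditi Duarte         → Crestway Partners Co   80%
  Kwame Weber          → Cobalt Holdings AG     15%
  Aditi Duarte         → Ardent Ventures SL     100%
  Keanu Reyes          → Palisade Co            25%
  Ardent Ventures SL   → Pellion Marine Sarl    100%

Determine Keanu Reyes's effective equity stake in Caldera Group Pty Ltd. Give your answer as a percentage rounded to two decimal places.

Keanu reaches Caldera along 2 paths.
Via Palisade: 25% × 53% = 13.25%.
Via Cobalt → Palisade: 68% × 43% × 53% = 15.4972%.
Total: 13.25% + 15.4972% = 28.7472%.
Rounded: 28.75%.

28.75%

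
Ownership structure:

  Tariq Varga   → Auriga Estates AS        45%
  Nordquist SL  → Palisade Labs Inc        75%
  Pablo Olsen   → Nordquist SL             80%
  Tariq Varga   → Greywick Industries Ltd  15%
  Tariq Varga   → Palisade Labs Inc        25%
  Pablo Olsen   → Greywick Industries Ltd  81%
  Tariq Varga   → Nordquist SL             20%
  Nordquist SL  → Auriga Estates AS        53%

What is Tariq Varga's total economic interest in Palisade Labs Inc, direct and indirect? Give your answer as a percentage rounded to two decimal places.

40.00%

Tariq reaches Palisade along 2 paths.
Direct stake: 25% = 25%.
Via Nordquist: 20% × 75% = 15%.
Total: 25% + 15% = 40%.
Rounded: 40.00%.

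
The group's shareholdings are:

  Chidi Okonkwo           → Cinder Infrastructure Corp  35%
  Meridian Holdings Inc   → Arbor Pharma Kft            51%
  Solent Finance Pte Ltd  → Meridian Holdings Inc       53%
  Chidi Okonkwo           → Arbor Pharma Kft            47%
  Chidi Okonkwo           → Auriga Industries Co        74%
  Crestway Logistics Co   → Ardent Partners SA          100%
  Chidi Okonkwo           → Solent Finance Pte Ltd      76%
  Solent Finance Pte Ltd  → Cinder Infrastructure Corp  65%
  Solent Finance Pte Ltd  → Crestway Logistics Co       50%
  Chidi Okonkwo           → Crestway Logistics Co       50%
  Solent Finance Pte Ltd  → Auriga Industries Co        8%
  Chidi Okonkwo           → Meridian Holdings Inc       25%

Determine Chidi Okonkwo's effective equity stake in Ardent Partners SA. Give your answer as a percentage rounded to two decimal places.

Chidi reaches Ardent along 2 paths.
Via Solent → Crestway: 76% × 50% × 100% = 38%.
Via Crestway: 50% × 100% = 50%.
Total: 38% + 50% = 88%.
Rounded: 88.00%.

88.00%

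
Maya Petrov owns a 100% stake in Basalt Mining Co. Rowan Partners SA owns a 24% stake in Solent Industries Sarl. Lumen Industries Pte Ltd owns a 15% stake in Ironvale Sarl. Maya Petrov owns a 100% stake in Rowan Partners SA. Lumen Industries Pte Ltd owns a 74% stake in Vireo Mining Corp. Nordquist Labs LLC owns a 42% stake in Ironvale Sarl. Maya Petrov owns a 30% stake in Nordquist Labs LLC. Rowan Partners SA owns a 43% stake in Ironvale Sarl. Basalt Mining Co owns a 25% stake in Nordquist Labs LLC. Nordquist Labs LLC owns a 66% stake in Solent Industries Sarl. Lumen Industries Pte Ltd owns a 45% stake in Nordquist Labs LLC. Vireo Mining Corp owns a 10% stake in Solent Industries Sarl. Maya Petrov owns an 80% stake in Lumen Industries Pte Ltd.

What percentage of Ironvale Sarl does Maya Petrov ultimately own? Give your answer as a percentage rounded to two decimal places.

Maya reaches Ironvale along 5 paths.
Via Basalt → Nordquist: 100% × 25% × 42% = 10.5%.
Via Lumen → Nordquist: 80% × 45% × 42% = 15.12%.
Via Nordquist: 30% × 42% = 12.6%.
Via Rowan: 100% × 43% = 43%.
Via Lumen: 80% × 15% = 12%.
Total: 10.5% + 15.12% + 12.6% + 43% + 12% = 93.22%.

93.22%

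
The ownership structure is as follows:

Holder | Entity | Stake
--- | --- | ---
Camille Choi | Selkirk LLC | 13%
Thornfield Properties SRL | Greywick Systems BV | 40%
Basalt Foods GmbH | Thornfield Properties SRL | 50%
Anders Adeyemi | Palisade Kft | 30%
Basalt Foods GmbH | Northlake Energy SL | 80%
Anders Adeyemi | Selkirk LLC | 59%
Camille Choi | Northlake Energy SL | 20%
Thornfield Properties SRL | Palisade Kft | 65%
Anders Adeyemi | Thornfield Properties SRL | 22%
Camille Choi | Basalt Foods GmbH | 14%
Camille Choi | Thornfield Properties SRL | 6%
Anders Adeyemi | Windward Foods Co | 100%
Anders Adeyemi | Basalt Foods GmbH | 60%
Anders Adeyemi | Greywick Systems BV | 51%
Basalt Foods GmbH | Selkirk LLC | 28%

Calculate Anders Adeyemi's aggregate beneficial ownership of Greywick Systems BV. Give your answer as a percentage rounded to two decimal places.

71.80%

Anders reaches Greywick along 3 paths.
Via Thornfield: 22% × 40% = 8.8%.
Via Basalt → Thornfield: 60% × 50% × 40% = 12%.
Direct stake: 51% = 51%.
Total: 8.8% + 12% + 51% = 71.8%.
Rounded: 71.80%.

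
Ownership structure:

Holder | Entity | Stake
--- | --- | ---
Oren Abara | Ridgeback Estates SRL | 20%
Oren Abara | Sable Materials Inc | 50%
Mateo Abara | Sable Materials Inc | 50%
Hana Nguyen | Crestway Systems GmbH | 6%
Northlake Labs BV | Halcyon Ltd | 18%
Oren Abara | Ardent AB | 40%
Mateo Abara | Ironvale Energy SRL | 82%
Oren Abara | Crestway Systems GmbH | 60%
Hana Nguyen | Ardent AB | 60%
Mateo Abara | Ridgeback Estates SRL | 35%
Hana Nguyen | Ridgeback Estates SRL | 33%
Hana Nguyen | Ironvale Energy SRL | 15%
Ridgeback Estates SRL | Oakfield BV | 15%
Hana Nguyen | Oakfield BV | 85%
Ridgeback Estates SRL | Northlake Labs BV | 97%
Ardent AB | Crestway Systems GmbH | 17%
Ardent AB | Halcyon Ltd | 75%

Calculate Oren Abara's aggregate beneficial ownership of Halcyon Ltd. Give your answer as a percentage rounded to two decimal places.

Oren reaches Halcyon along 2 paths.
Via Ardent: 40% × 75% = 30%.
Via Ridgeback → Northlake: 20% × 97% × 18% = 3.492%.
Total: 30% + 3.492% = 33.492%.
Rounded: 33.49%.

33.49%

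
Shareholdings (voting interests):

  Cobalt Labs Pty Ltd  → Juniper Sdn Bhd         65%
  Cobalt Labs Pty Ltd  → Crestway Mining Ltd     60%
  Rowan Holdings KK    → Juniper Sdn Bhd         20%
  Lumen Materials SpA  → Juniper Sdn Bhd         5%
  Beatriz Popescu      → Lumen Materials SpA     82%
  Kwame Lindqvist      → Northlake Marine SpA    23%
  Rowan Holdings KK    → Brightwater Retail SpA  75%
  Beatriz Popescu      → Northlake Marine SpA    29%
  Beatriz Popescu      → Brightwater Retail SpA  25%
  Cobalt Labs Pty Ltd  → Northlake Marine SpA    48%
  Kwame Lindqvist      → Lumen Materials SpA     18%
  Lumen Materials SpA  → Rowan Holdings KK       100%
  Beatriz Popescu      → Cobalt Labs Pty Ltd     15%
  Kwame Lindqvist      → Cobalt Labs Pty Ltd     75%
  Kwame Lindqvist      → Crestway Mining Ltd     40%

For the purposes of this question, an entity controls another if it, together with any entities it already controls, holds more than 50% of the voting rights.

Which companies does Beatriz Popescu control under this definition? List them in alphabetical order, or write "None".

Beatriz holds 82% of Lumen, so Beatriz controls Lumen.
Lumen holds 100% of Rowan, so Beatriz controls Rowan.
Rowan and Beatriz together hold 75% + 25% = 100% of Brightwater, so Beatriz controls Brightwater.
No other company's threshold is met.

Brightwater Retail SpA, Lumen Materials SpA, Rowan Holdings KK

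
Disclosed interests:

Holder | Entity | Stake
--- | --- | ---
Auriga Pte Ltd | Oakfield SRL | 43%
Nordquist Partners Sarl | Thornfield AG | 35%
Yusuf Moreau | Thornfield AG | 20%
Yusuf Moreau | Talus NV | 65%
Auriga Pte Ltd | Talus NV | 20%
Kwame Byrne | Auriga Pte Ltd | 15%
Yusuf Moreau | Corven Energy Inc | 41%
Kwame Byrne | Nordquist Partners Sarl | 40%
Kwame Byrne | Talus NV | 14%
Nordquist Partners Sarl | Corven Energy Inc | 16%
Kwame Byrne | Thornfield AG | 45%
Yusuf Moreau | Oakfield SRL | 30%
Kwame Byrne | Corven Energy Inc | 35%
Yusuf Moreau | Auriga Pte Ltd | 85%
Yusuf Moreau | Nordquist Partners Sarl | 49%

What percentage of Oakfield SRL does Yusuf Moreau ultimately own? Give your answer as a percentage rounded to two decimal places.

66.55%

Yusuf reaches Oakfield along 2 paths.
Via Auriga: 85% × 43% = 36.55%.
Direct stake: 30% = 30%.
Total: 36.55% + 30% = 66.55%.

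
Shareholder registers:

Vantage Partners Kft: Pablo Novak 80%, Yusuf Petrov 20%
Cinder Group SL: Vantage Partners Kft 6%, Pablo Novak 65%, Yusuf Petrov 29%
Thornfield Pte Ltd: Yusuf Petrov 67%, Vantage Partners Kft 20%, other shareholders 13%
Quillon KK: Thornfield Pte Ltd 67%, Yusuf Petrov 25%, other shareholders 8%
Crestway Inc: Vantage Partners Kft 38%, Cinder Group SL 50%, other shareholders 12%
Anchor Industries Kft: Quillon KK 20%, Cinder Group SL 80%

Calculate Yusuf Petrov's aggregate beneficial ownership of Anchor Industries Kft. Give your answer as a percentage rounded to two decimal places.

Yusuf reaches Anchor along 5 paths.
Via Thornfield → Quillon: 67% × 67% × 20% = 8.978%.
Via Vantage → Thornfield → Quillon: 20% × 20% × 67% × 20% = 0.536%.
Via Quillon: 25% × 20% = 5%.
Via Vantage → Cinder: 20% × 6% × 80% = 0.96%.
Via Cinder: 29% × 80% = 23.2%.
Total: 8.978% + 0.536% + 5% + 0.96% + 23.2% = 38.674%.
Rounded: 38.67%.

38.67%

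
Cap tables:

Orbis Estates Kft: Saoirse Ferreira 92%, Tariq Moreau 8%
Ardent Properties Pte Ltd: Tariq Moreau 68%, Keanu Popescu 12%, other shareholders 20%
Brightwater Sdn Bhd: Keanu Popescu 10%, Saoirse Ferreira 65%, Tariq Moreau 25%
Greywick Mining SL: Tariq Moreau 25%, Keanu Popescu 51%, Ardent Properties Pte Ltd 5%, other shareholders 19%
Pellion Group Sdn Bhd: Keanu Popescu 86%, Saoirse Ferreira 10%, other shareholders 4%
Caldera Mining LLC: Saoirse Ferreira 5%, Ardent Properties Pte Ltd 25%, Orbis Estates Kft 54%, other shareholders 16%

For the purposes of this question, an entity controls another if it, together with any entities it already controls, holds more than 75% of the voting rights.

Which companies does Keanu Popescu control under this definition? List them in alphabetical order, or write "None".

Pellion Group Sdn Bhd

Keanu holds 86% of Pellion, so Keanu controls Pellion.
No other company's threshold is met.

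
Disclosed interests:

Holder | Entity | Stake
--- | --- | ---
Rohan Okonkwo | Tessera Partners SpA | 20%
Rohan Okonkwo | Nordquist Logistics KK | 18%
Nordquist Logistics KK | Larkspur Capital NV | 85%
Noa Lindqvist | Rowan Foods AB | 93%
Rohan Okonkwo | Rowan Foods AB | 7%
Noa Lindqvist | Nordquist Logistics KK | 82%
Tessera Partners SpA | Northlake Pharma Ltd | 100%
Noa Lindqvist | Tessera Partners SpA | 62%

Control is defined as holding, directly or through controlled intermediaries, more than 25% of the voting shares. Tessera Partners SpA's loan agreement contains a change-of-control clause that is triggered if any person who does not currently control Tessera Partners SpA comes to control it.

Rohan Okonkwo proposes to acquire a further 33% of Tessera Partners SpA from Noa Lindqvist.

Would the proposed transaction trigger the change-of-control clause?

Yes

The purchase adds only to Rohan's holdings (Noa's stake shrinks), so Rohan is the only person who could newly come to control Tessera.
Rohan's largest direct stake is 20% in Tessera, which does not meet the threshold, so Rohan controls no company.
In Tessera, Rohan's side holds only 20%, not > 25%.
So before the transaction, Rohan does not control Tessera.
After the purchase, Rohan's direct stake in Tessera rises to 20% + 33% = 53%, and Noa's stake falls to 29%.
Rohan holds 53% of Tessera, so Rohan controls Tessera.
Rohan did not control Tessera before and does after, so the clause is triggered.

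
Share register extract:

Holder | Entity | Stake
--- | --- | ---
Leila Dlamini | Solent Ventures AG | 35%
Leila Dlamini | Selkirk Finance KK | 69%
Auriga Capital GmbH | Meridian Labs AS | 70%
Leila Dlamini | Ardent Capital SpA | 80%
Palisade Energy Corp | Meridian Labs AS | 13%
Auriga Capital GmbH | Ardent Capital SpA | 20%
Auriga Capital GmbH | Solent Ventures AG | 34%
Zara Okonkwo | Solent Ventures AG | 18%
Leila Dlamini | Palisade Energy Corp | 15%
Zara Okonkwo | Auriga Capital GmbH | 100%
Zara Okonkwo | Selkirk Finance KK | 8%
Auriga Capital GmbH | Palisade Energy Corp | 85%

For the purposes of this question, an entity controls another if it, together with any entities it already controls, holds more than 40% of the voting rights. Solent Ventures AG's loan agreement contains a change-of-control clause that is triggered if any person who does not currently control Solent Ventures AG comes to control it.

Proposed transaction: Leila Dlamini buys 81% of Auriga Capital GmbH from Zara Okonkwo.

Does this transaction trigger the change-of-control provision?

The purchase adds only to Leila's holdings (Zara's stake shrinks), so Leila is the only person who could newly come to control Solent.
Leila holds 80% of Ardent, so Leila controls Ardent.
Leila holds 69% of Selkirk, so Leila controls Selkirk.
In Solent, Leila's side holds only 35%, not > 40%.
So before the transaction, Leila does not control Solent.
After the purchase, Leila holds 81% of Auriga directly, and Zara's stake falls to 19%.
Leila holds 81% of Auriga, so Leila controls Auriga.
Auriga and Leila together hold 34% + 35% = 69% of Solent, so Leila controls Solent.
Leila did not control Solent before and does after, so the clause is triggered.

Yes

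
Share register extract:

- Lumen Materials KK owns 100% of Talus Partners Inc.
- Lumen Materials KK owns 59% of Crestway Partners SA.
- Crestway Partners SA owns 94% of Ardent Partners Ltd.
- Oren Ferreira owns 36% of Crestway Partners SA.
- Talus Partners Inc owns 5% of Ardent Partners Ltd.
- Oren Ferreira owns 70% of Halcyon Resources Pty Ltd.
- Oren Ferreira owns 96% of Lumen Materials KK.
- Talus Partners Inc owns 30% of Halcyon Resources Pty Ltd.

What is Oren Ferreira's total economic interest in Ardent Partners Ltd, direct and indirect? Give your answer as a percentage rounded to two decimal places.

91.88%

Oren reaches Ardent along 3 paths.
Via Crestway: 36% × 94% = 33.84%.
Via Lumen → Crestway: 96% × 59% × 94% = 53.2416%.
Via Lumen → Talus: 96% × 100% × 5% = 4.8%.
Total: 33.84% + 53.2416% + 4.8% = 91.8816%.
Rounded: 91.88%.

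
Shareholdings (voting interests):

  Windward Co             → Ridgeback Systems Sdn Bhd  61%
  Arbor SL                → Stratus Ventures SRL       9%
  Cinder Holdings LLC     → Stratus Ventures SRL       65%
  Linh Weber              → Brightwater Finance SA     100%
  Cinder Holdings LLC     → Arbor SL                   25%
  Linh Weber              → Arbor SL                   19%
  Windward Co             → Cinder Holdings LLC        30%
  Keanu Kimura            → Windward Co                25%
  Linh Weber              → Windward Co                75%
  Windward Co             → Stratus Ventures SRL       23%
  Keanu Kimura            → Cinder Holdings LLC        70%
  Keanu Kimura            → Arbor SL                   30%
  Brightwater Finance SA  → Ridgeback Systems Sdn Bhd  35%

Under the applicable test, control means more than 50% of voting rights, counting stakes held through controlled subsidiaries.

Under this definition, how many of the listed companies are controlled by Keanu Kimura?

Keanu holds 70% of Cinder, so Keanu controls Cinder.
Cinder and Keanu together hold 25% + 30% = 55% of Arbor, so Keanu controls Arbor.
Cinder and Arbor together hold 65% + 9% = 74% of Stratus, so Keanu controls Stratus.
No other company's threshold is met.
Keanu controls 3 companies.

3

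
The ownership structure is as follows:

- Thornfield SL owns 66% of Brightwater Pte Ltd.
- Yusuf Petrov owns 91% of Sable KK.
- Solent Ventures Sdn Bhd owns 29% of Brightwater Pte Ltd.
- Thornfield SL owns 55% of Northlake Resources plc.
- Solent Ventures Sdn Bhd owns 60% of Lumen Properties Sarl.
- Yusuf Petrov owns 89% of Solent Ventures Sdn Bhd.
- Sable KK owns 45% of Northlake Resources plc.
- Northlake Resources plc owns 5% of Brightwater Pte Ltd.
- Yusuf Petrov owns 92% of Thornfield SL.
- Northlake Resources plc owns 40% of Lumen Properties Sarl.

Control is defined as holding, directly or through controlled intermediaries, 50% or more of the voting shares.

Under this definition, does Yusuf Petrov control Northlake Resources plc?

Yes

Yusuf holds 91% of Sable, so Yusuf controls Sable.
Yusuf holds 92% of Thornfield, so Yusuf controls Thornfield.
Thornfield and Sable together hold 55% + 45% = 100% of Northlake, so Yusuf controls Northlake.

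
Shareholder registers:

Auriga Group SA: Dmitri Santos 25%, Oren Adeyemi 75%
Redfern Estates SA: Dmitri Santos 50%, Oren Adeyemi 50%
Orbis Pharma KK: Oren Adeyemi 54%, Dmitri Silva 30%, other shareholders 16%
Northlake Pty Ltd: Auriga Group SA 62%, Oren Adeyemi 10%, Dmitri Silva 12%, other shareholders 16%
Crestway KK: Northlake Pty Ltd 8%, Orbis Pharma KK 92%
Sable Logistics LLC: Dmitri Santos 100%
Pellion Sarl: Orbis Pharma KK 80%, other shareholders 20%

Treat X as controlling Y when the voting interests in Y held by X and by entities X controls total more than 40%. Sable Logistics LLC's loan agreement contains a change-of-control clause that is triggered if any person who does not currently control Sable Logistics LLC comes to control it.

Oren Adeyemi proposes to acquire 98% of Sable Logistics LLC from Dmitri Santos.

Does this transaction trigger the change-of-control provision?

The purchase adds only to Oren's holdings (Dmitri Santos's stake shrinks), so Oren is the only person who could newly come to control Sable.
Oren holds 75% of Auriga, so Oren controls Auriga.
Oren holds 50% of Redfern, so Oren controls Redfern.
Oren holds 54% of Orbis, so Oren controls Orbis.
Auriga and Oren together hold 62% + 10% = 72% of Northlake, so Oren controls Northlake.
Northlake and Orbis together hold 8% + 92% = 100% of Crestway, so Oren controls Crestway.
Orbis holds 80% of Pellion, so Oren controls Pellion.
Neither Oren nor any entity Oren controls holds any voting interest in Sable.
So before the transaction, Oren does not control Sable.
After the purchase, Oren holds 98% of Sable directly, and Dmitri Santos's stake falls to 2%.
Oren holds 98% of Sable, so Oren controls Sable.
Oren did not control Sable before and does after, so the clause is triggered.

Yes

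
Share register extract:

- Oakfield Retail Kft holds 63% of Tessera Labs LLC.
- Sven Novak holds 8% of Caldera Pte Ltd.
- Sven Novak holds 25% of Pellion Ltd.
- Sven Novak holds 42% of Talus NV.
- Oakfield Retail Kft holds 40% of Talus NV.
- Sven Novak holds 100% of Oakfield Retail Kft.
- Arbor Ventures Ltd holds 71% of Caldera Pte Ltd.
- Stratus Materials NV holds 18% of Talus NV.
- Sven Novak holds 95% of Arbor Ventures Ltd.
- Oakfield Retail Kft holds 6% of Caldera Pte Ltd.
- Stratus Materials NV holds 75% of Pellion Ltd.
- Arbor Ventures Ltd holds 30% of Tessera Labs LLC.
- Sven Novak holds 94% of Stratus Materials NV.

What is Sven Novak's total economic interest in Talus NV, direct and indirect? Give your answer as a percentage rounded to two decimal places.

Sven reaches Talus along 3 paths.
Direct stake: 42% = 42%.
Via Oakfield: 100% × 40% = 40%.
Via Stratus: 94% × 18% = 16.92%.
Total: 42% + 40% + 16.92% = 98.92%.

98.92%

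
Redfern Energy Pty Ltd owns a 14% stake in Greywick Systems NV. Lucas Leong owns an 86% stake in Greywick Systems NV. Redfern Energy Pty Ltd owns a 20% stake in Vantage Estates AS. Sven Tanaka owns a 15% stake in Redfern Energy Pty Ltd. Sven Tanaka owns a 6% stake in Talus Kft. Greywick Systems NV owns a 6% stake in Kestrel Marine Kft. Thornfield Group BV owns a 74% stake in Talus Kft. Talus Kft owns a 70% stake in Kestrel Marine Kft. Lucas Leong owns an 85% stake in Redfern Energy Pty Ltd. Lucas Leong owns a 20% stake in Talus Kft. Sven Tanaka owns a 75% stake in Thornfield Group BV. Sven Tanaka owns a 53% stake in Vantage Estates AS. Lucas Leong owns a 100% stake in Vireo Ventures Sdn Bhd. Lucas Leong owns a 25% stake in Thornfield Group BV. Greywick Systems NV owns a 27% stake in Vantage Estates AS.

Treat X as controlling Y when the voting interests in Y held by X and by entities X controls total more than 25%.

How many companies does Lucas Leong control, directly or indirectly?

4

Lucas holds 85% of Redfern, so Lucas controls Redfern.
Lucas and Redfern together hold 86% + 14% = 100% of Greywick, so Lucas controls Greywick.
Greywick and Redfern together hold 27% + 20% = 47% of Vantage, so Lucas controls Vantage.
Lucas holds 100% of Vireo, so Lucas controls Vireo.
No other company's threshold is met.
Lucas controls 4 companies.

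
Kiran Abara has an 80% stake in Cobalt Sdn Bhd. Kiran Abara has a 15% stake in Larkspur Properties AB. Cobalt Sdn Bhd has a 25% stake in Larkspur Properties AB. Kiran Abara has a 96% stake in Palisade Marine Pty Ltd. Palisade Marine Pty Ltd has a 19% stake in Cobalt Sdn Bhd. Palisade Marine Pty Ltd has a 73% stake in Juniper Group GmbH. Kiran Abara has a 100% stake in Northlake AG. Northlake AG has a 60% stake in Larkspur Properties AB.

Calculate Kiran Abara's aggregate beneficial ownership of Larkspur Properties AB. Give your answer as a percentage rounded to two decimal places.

99.56%

Kiran reaches Larkspur along 4 paths.
Via Palisade → Cobalt: 96% × 19% × 25% = 4.56%.
Via Cobalt: 80% × 25% = 20%.
Direct stake: 15% = 15%.
Via Northlake: 100% × 60% = 60%.
Total: 4.56% + 20% + 15% + 60% = 99.56%.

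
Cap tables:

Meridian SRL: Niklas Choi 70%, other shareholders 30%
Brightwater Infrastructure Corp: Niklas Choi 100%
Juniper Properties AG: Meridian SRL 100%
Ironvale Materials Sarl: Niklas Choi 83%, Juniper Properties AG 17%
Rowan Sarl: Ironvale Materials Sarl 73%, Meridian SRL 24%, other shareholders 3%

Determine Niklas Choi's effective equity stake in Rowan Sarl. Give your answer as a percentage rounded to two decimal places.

86.08%

Niklas reaches Rowan along 3 paths.
Via Ironvale: 83% × 73% = 60.59%.
Via Meridian → Juniper → Ironvale: 70% × 100% × 17% × 73% = 8.687%.
Via Meridian: 70% × 24% = 16.8%.
Total: 60.59% + 8.687% + 16.8% = 86.077%.
Rounded: 86.08%.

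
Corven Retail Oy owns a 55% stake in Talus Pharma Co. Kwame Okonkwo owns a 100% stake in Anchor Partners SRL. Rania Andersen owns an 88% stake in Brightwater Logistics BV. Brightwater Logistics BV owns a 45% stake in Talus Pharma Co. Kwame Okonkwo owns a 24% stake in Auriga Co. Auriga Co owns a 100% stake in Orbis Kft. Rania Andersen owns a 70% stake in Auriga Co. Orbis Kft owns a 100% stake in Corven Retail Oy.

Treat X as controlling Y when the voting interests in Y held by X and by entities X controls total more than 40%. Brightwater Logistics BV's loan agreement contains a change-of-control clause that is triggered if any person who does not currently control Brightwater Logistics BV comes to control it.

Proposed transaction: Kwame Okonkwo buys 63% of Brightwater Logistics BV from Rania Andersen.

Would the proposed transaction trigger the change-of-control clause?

Yes

The purchase adds only to Kwame's holdings (Rania's stake shrinks), so Kwame is the only person who could newly come to control Brightwater.
Kwame holds 100% of Anchor, so Kwame controls Anchor.
Neither Kwame nor any entity Kwame controls holds any voting interest in Brightwater.
So before the transaction, Kwame does not control Brightwater.
After the purchase, Kwame holds 63% of Brightwater directly, and Rania's stake falls to 25%.
Kwame holds 63% of Brightwater, so Kwame controls Brightwater.
Kwame did not control Brightwater before and does after, so the clause is triggered.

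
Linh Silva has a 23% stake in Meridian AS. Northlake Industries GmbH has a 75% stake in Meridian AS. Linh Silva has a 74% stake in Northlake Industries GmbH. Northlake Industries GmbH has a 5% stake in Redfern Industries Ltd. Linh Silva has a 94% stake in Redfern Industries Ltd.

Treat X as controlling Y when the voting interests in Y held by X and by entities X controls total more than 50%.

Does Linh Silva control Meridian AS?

Linh holds 74% of Northlake, so Linh controls Northlake.
Linh and Northlake together hold 23% + 75% = 98% of Meridian, so Linh controls Meridian.

Yes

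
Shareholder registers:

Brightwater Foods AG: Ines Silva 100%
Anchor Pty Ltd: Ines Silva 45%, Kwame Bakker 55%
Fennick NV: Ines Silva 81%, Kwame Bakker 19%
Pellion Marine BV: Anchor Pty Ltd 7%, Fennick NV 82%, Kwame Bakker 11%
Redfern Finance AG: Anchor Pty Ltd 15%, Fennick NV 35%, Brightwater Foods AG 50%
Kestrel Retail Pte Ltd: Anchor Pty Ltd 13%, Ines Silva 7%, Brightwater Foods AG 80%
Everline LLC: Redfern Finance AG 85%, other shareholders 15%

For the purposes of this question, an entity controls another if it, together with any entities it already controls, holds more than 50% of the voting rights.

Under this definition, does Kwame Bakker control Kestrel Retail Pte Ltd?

No

Kwame holds 55% of Anchor, so Kwame controls Anchor.
In Kestrel, Kwame's side holds only 13%, not > 50%.
So Kwame does not control Kestrel.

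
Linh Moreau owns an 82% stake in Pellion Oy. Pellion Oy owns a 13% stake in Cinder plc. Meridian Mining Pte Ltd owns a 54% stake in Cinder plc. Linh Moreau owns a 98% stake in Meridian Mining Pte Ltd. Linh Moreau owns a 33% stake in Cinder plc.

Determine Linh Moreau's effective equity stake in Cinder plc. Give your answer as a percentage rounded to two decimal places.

Linh reaches Cinder along 3 paths.
Via Meridian: 98% × 54% = 52.92%.
Direct stake: 33% = 33%.
Via Pellion: 82% × 13% = 10.66%.
Total: 52.92% + 33% + 10.66% = 96.58%.

96.58%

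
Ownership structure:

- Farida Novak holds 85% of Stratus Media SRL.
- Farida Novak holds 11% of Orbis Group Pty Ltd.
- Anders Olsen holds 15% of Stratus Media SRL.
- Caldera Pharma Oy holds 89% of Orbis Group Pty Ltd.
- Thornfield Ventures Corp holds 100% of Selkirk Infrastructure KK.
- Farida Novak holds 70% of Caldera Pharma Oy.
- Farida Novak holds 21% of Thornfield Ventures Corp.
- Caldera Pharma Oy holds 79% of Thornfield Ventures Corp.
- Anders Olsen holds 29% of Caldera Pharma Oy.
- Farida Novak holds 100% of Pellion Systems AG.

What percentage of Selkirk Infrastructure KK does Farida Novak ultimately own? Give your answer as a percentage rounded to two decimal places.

Farida reaches Selkirk along 2 paths.
Via Caldera → Thornfield: 70% × 79% × 100% = 55.3%.
Via Thornfield: 21% × 100% = 21%.
Total: 55.3% + 21% = 76.3%.
Rounded: 76.30%.

76.30%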